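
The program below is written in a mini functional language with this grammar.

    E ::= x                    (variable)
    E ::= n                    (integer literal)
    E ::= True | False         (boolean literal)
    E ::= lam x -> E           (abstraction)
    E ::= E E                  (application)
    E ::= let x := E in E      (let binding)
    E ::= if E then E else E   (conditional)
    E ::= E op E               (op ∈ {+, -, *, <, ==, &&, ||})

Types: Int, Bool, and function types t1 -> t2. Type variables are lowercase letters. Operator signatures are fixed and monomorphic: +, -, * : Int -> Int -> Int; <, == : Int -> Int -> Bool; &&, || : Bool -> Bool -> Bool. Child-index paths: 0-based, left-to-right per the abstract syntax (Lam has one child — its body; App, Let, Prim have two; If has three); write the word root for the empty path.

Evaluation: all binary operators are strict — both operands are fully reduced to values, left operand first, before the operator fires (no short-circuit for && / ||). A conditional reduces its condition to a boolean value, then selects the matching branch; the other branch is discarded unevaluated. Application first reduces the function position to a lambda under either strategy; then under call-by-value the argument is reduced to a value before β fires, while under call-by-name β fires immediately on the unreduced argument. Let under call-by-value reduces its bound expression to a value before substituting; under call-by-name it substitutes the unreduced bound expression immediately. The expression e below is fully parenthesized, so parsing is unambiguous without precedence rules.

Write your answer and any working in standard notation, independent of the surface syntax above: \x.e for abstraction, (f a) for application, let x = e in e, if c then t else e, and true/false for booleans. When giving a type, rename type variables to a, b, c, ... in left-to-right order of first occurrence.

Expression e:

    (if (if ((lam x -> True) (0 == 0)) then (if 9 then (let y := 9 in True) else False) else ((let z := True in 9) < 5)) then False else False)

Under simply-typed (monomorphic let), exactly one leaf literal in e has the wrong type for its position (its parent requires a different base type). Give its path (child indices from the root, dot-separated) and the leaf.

Answer: 0.1.0 : 9

Working:
\x._ : a -> Bool
  unify Int ~ Int
  unify Int ~ Int
  unify a -> Bool ~ Bool -> b
  unify a ~ Bool
  unify Bool ~ b
_ _ : Bool
  unify Bool ~ Bool
  unify Int ~ Bool
  FAIL: mismatch Int ~ Bool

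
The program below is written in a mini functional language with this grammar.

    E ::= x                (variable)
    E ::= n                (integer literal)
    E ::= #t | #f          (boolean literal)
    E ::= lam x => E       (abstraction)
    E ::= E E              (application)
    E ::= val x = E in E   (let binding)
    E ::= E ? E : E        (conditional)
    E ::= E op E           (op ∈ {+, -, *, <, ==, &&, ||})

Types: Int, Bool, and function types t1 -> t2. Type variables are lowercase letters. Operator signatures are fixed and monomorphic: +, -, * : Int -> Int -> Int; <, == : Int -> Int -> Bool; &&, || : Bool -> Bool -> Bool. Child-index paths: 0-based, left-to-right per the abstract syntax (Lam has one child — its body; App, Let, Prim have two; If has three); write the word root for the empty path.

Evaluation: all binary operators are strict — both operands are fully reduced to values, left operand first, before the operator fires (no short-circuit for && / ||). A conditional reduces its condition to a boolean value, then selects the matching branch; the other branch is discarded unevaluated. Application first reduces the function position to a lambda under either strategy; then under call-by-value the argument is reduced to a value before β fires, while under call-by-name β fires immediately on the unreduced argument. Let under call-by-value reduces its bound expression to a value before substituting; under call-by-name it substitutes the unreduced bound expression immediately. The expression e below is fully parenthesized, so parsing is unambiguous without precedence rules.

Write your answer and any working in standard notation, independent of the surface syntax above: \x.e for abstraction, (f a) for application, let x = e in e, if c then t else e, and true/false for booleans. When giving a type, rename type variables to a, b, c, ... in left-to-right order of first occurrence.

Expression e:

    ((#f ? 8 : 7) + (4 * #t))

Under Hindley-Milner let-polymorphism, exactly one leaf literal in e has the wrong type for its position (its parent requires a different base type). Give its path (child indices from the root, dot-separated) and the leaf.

Working:
  unify Bool ~ Bool
  unify Int ~ Int
  unify Int ~ Int
  unify Int ~ Int
  unify Bool ~ Int
  FAIL: mismatch Bool ~ Int

Answer: 1.1 : true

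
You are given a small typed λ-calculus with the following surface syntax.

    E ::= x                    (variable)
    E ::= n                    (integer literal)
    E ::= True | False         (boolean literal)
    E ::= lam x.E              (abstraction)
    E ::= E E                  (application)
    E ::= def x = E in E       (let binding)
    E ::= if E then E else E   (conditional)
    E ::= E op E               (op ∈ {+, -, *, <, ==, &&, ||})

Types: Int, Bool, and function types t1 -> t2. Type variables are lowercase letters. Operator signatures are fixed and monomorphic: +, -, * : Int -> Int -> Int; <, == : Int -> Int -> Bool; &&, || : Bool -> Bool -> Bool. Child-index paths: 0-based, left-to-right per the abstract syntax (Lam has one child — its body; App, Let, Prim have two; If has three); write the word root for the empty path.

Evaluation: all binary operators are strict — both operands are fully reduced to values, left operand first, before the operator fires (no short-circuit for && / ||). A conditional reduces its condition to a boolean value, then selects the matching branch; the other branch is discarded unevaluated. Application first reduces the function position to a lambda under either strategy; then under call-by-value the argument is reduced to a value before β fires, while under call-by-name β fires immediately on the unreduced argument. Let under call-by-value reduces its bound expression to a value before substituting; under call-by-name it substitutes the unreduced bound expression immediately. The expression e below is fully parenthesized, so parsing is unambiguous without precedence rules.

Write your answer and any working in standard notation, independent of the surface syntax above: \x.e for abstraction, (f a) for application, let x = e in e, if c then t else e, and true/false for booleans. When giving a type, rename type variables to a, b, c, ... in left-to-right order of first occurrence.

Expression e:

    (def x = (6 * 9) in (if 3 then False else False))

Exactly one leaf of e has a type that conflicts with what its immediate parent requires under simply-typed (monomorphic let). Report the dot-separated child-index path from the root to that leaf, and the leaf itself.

Answer: 1.0 : 3

Derivation:
  unify Int ~ Int
  unify Int ~ Int
let x : Int
  unify Int ~ Bool
  FAIL: mismatch Int ~ Bool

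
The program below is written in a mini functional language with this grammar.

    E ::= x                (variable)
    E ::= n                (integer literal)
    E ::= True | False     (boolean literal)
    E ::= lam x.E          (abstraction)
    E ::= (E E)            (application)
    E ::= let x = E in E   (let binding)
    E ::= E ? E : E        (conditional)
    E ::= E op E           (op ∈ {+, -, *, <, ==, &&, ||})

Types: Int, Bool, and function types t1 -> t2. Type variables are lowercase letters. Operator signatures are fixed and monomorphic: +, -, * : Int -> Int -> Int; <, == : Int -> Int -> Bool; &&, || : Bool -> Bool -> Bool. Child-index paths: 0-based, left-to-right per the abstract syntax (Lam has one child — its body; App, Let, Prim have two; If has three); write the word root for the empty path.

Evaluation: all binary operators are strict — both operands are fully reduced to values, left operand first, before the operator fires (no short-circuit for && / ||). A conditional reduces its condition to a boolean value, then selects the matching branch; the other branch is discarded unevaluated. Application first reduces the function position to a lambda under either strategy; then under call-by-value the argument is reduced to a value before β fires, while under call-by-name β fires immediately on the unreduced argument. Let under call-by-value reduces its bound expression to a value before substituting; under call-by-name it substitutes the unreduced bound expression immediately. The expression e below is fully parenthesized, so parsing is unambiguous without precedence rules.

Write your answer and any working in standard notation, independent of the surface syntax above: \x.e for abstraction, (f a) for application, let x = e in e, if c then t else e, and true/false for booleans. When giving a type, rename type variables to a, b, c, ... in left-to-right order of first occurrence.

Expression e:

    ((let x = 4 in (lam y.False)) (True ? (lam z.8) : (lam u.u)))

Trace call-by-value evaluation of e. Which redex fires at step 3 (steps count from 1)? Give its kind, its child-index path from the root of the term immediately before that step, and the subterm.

Trace:
step 0: ((let x = 4 in (\y.false)) (if true then (\z.8) else (\u.u)))
step 1: [let@0] ((\y.false) (if true then (\z.8) else (\u.u)))
step 2: [if@1] ((\y.false) (\z.8))
step 3: [beta@root] false

Answer: beta at root : ((\y.false) (\z.8))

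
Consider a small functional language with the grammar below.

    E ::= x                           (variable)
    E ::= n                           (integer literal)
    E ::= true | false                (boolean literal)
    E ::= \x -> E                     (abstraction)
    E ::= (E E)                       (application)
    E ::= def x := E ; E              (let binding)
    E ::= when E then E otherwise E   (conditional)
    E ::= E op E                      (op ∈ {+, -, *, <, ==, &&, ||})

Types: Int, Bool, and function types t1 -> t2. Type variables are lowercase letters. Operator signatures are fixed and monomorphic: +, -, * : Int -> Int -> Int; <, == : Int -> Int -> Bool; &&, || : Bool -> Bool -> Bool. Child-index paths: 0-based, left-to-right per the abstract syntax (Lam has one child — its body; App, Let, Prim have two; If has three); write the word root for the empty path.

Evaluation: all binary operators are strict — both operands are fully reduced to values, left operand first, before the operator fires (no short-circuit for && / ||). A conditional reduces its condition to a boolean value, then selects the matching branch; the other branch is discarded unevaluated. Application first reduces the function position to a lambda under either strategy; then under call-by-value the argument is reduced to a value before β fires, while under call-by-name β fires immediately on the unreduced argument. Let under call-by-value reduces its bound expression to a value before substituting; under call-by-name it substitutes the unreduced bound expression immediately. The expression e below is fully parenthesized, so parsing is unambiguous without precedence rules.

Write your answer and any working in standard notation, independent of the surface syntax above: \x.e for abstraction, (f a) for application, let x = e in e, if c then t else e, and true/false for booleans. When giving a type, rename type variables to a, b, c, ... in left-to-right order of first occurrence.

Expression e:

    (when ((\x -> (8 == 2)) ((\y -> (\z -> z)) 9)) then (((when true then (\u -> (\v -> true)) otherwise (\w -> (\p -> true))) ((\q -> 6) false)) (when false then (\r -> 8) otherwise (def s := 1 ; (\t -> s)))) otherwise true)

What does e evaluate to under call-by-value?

Working:
step 0: (if ((\x.(8 == 2)) ((\y.(\z.z)) 9)) then (((if true then (\u.(\v.true)) else (\w.(\p.true))) ((\q.6) false)) (if false then (\r.8) else (let s = 1 in (\t.s)))) else true)
step 1: [beta@0.1] (if ((\x.(8 == 2)) (\z.z)) then (((if true then (\u.(\v.true)) else (\w.(\p.true))) ((\q.6) false)) (if false then (\r.8) else (let s = 1 in (\t.s)))) else true)
step 2: [beta@0] (if (8 == 2) then (((if true then (\u.(\v.true)) else (\w.(\p.true))) ((\q.6) false)) (if false then (\r.8) else (let s = 1 in (\t.s)))) else true)
step 3: [delta@0] (if false then (((if true then (\u.(\v.true)) else (\w.(\p.true))) ((\q.6) false)) (if false then (\r.8) else (let s = 1 in (\t.s)))) else true)
step 4: [if@root] true

Answer: true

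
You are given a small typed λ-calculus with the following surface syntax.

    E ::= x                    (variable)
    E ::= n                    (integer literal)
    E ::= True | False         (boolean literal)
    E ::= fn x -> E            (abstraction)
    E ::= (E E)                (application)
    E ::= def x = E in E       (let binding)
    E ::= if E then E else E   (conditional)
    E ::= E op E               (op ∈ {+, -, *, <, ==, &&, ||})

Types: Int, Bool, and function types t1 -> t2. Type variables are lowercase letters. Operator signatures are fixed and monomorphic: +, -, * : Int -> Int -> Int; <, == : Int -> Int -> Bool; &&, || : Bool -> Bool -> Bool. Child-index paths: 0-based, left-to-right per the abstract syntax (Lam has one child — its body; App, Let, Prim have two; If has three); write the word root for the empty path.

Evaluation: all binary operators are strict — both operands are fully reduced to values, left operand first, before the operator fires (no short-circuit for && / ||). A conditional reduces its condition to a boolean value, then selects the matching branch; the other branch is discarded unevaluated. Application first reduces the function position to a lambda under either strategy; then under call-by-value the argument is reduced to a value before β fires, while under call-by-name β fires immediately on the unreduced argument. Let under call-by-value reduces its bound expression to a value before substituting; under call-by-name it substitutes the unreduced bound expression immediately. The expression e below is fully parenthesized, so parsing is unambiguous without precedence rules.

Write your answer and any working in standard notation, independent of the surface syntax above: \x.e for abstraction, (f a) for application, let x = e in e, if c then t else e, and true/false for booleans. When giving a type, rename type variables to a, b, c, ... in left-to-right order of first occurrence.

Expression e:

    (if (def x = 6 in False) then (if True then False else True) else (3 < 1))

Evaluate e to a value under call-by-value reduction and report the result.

Working:
step 0: (if (let x = 6 in false) then (if true then false else true) else (3 < 1))
step 1: [let@0] (if false then (if true then false else true) else (3 < 1))
step 2: [if@root] (3 < 1)
step 3: [delta@root] false

Answer: false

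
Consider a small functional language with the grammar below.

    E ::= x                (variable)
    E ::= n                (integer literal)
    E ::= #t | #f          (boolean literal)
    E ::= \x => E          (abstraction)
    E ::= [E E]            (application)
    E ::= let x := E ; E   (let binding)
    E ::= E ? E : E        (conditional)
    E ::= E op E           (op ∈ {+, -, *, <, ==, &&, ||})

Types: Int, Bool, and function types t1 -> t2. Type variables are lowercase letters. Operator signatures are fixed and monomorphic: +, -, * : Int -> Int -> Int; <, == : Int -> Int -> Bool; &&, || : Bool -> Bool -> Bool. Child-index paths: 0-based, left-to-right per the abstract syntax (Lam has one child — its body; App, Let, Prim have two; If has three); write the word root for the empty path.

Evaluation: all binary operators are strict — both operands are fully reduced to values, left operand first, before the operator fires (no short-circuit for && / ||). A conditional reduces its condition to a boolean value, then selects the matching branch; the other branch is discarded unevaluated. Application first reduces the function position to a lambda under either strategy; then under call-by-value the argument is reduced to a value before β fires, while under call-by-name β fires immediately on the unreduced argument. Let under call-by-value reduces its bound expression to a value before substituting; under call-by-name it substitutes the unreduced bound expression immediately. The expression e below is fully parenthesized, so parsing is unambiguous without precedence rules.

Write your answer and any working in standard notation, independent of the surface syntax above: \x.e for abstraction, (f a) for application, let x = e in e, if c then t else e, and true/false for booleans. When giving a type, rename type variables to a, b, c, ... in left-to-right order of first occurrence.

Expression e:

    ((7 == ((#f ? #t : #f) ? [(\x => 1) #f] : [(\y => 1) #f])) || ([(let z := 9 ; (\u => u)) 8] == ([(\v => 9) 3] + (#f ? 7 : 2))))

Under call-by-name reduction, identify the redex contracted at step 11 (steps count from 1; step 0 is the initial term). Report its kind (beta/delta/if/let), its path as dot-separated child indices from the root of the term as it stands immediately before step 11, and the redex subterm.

Trace:
step 0: ((7 == (if (if false then true else false) then ((\x.1) false) else ((\y.1) false))) || (((let z = 9 in (\u.u)) 8) == (((\v.9) 3) + (if false then 7 else 2))))
step 1: [if@0.1.0] ((7 == (if false then ((\x.1) false) else ((\y.1) false))) || (((let z = 9 in (\u.u)) 8) == (((\v.9) 3) + (if false then 7 else 2))))
step 2: [if@0.1] ((7 == ((\y.1) false)) || (((let z = 9 in (\u.u)) 8) == (((\v.9) 3) + (if false then 7 else 2))))
step 3: [beta@0.1] ((7 == 1) || (((let z = 9 in (\u.u)) 8) == (((\v.9) 3) + (if false then 7 else 2))))
step 4: [delta@0] (false || (((let z = 9 in (\u.u)) 8) == (((\v.9) 3) + (if false then 7 else 2))))
step 5: [let@1.0.0] (false || (((\u.u) 8) == (((\v.9) 3) + (if false then 7 else 2))))
step 6: [beta@1.0] (false || (8 == (((\v.9) 3) + (if false then 7 else 2))))
step 7: [beta@1.1.0] (false || (8 == (9 + (if false then 7 else 2))))
step 8: [if@1.1.1] (false || (8 == (9 + 2)))
step 9: [delta@1.1] (false || (8 == 11))
step 10: [delta@1] (false || false)
step 11: [delta@root] false

Answer: delta at root : (false || false)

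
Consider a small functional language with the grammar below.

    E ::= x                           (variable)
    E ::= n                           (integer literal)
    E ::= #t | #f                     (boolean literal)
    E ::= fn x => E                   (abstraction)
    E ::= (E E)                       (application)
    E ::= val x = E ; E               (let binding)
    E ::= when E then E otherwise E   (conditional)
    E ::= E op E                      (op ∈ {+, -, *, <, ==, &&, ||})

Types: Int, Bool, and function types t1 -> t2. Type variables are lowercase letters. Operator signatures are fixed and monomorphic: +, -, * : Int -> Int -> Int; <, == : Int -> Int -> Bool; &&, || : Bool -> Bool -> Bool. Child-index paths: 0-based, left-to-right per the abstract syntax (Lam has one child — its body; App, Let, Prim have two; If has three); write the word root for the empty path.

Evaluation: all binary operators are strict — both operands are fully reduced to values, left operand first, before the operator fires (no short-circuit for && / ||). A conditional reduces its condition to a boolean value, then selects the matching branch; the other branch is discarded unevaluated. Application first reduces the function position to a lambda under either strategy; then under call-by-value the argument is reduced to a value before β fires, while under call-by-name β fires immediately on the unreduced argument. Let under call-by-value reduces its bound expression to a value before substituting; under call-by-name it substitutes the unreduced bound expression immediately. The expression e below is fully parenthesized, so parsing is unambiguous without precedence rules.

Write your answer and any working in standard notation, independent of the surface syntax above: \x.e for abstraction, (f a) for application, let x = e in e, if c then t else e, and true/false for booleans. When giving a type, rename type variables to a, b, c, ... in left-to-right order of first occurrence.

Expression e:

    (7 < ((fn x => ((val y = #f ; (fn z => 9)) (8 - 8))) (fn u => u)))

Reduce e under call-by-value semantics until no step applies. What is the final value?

Working:
step 0: (7 < ((\x.((let y = false in (\z.9)) (8 - 8))) (\u.u)))
step 1: [beta@1] (7 < ((let y = false in (\z.9)) (8 - 8)))
step 2: [let@1.0] (7 < ((\z.9) (8 - 8)))
step 3: [delta@1.1] (7 < ((\z.9) 0))
step 4: [beta@1] (7 < 9)
step 5: [delta@root] true

Answer: true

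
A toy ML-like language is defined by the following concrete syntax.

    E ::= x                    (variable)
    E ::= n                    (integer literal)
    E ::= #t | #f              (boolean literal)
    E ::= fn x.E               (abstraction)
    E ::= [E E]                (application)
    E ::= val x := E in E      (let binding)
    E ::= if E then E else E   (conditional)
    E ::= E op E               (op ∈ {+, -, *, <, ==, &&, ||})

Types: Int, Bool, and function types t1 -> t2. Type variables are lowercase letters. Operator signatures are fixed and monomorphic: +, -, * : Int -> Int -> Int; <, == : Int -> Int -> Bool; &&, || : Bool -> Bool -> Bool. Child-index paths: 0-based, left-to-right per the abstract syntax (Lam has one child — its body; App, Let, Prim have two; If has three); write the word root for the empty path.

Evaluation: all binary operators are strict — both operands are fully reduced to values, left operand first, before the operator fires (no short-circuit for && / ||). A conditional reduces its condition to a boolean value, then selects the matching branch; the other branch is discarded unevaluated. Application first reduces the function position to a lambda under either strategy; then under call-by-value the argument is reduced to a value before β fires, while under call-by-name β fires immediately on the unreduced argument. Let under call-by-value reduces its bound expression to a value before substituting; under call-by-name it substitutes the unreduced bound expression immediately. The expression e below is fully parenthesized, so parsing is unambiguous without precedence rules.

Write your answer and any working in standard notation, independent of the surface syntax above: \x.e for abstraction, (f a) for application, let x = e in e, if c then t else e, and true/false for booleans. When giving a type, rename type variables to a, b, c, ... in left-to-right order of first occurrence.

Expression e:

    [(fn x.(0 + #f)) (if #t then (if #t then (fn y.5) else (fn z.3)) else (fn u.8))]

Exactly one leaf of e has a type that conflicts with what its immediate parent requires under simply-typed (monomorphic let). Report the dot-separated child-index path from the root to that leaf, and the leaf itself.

Working:
  unify Int ~ Int
  unify Bool ~ Int
  FAIL: mismatch Bool ~ Int

Answer: 0.0.1 : false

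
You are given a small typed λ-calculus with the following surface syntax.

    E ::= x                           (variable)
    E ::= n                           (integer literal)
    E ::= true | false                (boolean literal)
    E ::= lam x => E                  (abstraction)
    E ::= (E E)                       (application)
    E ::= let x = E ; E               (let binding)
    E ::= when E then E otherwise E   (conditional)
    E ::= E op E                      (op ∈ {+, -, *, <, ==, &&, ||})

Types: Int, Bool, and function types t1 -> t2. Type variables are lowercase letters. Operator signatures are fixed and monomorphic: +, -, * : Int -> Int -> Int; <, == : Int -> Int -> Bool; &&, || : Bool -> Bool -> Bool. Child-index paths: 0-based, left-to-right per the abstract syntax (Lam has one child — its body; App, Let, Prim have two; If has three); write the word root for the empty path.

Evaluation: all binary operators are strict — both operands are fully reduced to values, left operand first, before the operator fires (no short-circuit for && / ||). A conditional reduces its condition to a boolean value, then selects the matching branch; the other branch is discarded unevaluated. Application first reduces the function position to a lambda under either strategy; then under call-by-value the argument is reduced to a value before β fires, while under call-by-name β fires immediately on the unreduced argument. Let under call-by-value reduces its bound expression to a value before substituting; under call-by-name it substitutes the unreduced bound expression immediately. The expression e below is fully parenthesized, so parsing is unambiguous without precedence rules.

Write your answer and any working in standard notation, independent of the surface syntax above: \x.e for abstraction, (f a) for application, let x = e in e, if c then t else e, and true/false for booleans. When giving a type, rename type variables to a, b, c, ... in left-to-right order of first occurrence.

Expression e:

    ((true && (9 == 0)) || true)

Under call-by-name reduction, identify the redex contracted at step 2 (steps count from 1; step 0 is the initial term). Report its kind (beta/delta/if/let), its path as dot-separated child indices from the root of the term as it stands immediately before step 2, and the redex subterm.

Derivation:
step 0: ((true && (9 == 0)) || true)
step 1: [delta@0.1] ((true && false) || true)
step 2: [delta@0] (false || true)

Answer: delta at 0 : (true && false)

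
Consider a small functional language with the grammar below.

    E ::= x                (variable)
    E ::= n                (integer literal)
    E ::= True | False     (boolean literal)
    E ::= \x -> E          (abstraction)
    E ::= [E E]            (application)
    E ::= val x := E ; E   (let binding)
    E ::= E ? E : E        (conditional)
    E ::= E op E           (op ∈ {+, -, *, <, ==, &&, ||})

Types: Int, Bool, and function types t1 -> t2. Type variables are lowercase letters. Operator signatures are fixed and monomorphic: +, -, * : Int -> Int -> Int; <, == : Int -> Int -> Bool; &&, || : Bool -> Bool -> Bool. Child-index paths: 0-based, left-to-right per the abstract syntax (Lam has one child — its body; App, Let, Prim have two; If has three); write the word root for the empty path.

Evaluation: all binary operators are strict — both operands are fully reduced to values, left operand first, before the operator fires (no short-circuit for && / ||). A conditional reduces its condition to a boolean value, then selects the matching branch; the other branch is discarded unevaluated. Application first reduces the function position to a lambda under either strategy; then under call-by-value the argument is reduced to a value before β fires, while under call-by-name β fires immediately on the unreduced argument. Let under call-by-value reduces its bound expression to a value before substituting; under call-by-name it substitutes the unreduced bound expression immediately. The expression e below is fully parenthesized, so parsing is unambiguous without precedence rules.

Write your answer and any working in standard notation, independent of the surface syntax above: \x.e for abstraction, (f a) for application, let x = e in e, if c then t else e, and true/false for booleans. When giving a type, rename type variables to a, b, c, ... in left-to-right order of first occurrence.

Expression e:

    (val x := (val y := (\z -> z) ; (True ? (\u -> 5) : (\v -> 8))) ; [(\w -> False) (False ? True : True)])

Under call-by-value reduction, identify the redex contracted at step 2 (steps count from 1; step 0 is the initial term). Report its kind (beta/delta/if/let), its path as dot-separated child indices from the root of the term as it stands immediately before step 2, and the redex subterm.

Working:
step 0: (let x = (let y = (\z.z) in (if true then (\u.5) else (\v.8))) in ((\w.false) (if false then true else true)))
step 1: [let@0] (let x = (if true then (\u.5) else (\v.8)) in ((\w.false) (if false then true else true)))
step 2: [if@0] (let x = (\u.5) in ((\w.false) (if false then true else true)))

Answer: if at 0 : (if true then (\u.5) else (\v.8))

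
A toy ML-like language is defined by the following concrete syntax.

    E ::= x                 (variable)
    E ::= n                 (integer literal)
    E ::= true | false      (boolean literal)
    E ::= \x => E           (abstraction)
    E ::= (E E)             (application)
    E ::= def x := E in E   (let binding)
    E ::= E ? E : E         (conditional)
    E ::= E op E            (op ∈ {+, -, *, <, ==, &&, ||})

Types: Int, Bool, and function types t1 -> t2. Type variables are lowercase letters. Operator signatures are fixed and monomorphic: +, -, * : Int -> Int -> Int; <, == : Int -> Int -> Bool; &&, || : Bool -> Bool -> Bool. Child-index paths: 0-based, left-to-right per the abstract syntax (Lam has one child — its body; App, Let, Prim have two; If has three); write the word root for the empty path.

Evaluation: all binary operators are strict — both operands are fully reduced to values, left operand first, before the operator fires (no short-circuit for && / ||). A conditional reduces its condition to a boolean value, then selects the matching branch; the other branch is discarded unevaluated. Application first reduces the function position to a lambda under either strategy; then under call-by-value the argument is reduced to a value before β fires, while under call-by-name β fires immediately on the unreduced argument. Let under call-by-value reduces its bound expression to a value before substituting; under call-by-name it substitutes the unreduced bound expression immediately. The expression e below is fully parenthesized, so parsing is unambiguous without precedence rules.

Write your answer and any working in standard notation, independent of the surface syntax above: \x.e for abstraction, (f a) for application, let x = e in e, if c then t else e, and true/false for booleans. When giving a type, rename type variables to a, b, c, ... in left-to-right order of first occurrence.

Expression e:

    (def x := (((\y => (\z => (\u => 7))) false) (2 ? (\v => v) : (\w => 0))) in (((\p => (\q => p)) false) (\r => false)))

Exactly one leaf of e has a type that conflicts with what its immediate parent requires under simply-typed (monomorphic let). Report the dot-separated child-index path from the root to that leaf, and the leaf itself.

Answer: 0.1.0 : 2

Working:
\u._ : c -> Int
\z._ : b -> c -> Int
\y._ : a -> b -> c -> Int
  unify a -> b -> c -> Int ~ Bool -> d
  unify a ~ Bool
  unify b -> c -> Int ~ d
_ _ : b -> c -> Int
  unify Int ~ Bool
  FAIL: mismatch Int ~ Bool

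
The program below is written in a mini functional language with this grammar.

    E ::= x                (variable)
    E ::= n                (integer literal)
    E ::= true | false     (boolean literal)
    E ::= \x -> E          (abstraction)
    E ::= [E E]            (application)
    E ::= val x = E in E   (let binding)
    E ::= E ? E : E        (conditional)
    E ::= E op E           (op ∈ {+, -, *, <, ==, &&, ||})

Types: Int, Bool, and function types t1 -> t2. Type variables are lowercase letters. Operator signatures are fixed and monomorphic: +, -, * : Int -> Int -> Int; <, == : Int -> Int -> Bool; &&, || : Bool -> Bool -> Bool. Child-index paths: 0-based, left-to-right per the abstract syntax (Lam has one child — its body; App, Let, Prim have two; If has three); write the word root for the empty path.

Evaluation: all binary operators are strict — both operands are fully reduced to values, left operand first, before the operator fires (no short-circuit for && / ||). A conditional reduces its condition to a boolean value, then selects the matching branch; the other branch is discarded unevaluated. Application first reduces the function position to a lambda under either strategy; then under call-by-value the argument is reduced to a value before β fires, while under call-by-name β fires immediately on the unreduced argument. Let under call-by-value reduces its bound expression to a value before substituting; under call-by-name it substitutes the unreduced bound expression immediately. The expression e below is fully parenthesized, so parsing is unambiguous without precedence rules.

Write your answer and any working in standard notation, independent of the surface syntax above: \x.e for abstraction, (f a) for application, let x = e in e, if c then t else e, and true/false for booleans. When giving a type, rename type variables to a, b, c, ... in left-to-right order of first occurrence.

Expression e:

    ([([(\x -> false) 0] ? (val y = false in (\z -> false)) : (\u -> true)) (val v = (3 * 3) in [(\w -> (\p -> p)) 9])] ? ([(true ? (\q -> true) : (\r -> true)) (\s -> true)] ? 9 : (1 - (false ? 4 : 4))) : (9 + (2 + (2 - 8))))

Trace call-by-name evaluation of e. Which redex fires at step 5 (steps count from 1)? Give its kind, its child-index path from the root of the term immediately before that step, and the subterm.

Trace:
step 0: (if ((if ((\x.false) 0) then (let y = false in (\z.false)) else (\u.true)) (let v = (3 * 3) in ((\w.(\p.p)) 9))) then (if ((if true then (\q.true) else (\r.true)) (\s.true)) then 9 else (1 - (if false then 4 else 4))) else (9 + (2 + (2 - 8))))
step 1: [beta@0.0.0] (if ((if false then (let y = false in (\z.false)) else (\u.true)) (let v = (3 * 3) in ((\w.(\p.p)) 9))) then (if ((if true then (\q.true) else (\r.true)) (\s.true)) then 9 else (1 - (if false then 4 else 4))) else (9 + (2 + (2 - 8))))
step 2: [if@0.0] (if ((\u.true) (let v = (3 * 3) in ((\w.(\p.p)) 9))) then (if ((if true then (\q.true) else (\r.true)) (\s.true)) then 9 else (1 - (if false then 4 else 4))) else (9 + (2 + (2 - 8))))
step 3: [beta@0] (if true then (if ((if true then (\q.true) else (\r.true)) (\s.true)) then 9 else (1 - (if false then 4 else 4))) else (9 + (2 + (2 - 8))))
step 4: [if@root] (if ((if true then (\q.true) else (\r.true)) (\s.true)) then 9 else (1 - (if false then 4 else 4)))
step 5: [if@0.0] (if ((\q.true) (\s.true)) then 9 else (1 - (if false then 4 else 4)))

Answer: if at 0.0 : (if true then (\q.true) else (\r.true))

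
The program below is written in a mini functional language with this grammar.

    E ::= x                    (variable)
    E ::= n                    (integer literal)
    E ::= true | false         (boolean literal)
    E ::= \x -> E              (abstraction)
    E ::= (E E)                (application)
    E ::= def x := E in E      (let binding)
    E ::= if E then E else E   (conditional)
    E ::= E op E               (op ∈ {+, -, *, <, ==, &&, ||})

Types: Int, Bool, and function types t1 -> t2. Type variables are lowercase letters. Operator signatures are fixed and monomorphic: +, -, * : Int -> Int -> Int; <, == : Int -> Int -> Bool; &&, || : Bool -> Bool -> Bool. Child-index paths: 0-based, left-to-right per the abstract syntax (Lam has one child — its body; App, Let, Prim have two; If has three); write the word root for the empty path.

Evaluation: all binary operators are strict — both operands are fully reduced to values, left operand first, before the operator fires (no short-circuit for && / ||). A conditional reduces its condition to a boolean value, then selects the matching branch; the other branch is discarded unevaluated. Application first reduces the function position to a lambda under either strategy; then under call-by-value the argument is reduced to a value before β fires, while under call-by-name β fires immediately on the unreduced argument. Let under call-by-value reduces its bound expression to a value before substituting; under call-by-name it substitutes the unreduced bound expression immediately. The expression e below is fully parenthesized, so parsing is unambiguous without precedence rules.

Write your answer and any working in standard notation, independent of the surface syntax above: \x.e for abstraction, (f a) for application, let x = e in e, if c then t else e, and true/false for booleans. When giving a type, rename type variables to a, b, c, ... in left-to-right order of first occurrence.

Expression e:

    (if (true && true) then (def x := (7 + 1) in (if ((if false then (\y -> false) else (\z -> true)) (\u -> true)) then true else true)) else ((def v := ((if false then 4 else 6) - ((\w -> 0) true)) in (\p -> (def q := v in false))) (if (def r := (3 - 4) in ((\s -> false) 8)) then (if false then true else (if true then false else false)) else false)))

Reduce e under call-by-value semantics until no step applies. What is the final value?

Trace:
step 0: (if (true && true) then (let x = (7 + 1) in (if ((if false then (\y.false) else (\z.true)) (\u.true)) then true else true)) else ((let v = ((if false then 4 else 6) - ((\w.0) true)) in (\p.(let q = v in false))) (if (let r = (3 - 4) in ((\s.false) 8)) then (if false then true else (if true then false else false)) else false)))
step 1: [delta@0] (if true then (let x = (7 + 1) in (if ((if false then (\y.false) else (\z.true)) (\u.true)) then true else true)) else ((let v = ((if false then 4 else 6) - ((\w.0) true)) in (\p.(let q = v in false))) (if (let r = (3 - 4) in ((\s.false) 8)) then (if false then true else (if true then false else false)) else false)))
step 2: [if@root] (let x = (7 + 1) in (if ((if false then (\y.false) else (\z.true)) (\u.true)) then true else true))
step 3: [delta@0] (let x = 8 in (if ((if false then (\y.false) else (\z.true)) (\u.true)) then true else true))
step 4: [let@root] (if ((if false then (\y.false) else (\z.true)) (\u.true)) then true else true)
step 5: [if@0.0] (if ((\z.true) (\u.true)) then true else true)
step 6: [beta@0] (if true then true else true)
step 7: [if@root] true

Answer: true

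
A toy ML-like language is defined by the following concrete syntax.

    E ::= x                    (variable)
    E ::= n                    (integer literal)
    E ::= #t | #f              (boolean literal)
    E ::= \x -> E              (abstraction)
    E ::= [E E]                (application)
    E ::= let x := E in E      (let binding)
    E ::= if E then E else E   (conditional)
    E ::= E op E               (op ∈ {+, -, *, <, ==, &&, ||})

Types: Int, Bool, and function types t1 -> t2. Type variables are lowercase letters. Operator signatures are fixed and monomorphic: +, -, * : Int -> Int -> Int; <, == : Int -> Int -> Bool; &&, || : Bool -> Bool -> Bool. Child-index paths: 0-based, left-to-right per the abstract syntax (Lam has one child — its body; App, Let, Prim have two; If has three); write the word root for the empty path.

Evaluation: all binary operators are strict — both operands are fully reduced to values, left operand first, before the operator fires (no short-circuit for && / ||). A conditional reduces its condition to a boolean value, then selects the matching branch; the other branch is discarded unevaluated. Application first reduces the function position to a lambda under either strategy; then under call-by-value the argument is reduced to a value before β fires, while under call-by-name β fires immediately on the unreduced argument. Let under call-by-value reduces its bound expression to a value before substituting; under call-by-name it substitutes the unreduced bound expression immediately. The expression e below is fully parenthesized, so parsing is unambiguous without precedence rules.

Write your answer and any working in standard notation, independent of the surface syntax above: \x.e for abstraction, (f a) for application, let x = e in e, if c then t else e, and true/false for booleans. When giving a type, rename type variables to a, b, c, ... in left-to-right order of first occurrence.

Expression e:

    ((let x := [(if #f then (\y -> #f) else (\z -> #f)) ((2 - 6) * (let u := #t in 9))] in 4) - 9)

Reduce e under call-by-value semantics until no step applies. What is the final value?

Answer: -5

Working:
step 0: ((let x = ((if false then (\y.false) else (\z.false)) ((2 - 6) * (let u = true in 9))) in 4) - 9)
step 1: [if@0.0.0] ((let x = ((\z.false) ((2 - 6) * (let u = true in 9))) in 4) - 9)
step 2: [delta@0.0.1.0] ((let x = ((\z.false) (-4 * (let u = true in 9))) in 4) - 9)
step 3: [let@0.0.1.1] ((let x = ((\z.false) (-4 * 9)) in 4) - 9)
step 4: [delta@0.0.1] ((let x = ((\z.false) -36) in 4) - 9)
step 5: [beta@0.0] ((let x = false in 4) - 9)
step 6: [let@0] (4 - 9)
step 7: [delta@root] -5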